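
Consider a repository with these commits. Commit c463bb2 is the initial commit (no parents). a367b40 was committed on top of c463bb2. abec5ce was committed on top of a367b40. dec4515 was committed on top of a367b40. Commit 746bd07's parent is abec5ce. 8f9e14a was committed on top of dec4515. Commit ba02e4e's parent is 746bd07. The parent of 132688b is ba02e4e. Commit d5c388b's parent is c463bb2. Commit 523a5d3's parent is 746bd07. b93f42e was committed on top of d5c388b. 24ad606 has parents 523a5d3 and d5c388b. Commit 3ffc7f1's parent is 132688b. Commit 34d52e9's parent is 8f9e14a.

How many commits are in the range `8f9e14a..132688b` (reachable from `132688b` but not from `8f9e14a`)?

4

Reachable from 132688b: {132688b, 746bd07, a367b40, abec5ce, ba02e4e, c463bb2}.
Reachable from 8f9e14a: {8f9e14a, a367b40, c463bb2, dec4515}.
In 132688b's history but not 8f9e14a's: {132688b, 746bd07, abec5ce, ba02e4e} — 4 commits.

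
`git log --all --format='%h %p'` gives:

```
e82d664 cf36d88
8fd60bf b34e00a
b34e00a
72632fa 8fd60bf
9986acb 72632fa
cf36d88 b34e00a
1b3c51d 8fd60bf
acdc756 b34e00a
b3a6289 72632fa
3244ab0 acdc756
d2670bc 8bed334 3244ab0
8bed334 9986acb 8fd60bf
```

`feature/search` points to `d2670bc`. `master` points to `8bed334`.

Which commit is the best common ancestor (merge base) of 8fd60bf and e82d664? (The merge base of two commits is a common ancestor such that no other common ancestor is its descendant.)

Ancestors of 8fd60bf: {8fd60bf, b34e00a}.
Ancestors of e82d664: {b34e00a, cf36d88, e82d664}.
Common ancestors: {b34e00a}.
The only common ancestor is b34e00a, so it is the merge base.

b34e00a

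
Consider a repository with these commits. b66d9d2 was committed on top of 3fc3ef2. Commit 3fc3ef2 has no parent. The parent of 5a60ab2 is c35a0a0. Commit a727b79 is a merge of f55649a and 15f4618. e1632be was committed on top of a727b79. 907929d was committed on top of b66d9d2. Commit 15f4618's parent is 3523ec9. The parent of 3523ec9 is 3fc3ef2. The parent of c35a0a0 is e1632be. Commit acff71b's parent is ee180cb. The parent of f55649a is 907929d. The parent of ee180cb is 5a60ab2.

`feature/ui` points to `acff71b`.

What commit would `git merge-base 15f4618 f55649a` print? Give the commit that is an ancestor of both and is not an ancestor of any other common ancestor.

Ancestors of 15f4618: {15f4618, 3523ec9, 3fc3ef2}.
Ancestors of f55649a: {3fc3ef2, 907929d, b66d9d2, f55649a}.
Common ancestors: {3fc3ef2}.
The only common ancestor is 3fc3ef2, so it is the merge base.

3fc3ef2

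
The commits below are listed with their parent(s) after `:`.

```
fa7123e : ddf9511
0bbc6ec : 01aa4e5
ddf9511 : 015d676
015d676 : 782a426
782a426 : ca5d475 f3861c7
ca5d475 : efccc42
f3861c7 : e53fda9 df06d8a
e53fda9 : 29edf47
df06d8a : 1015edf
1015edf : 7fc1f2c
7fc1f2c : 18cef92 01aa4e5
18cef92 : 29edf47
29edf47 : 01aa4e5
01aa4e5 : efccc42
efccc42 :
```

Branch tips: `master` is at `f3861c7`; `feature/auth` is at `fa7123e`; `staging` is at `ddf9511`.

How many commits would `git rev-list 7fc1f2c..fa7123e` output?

Reachable from fa7123e: {015d676, 01aa4e5, 1015edf, 18cef92, 29edf47, 782a426, 7fc1f2c, ca5d475, ddf9511, df06d8a, e53fda9, efccc42, f3861c7, fa7123e}.
Reachable from 7fc1f2c: {01aa4e5, 18cef92, 29edf47, 7fc1f2c, efccc42}.
In fa7123e's history but not 7fc1f2c's: {015d676, 1015edf, 782a426, ca5d475, ddf9511, df06d8a, e53fda9, f3861c7, fa7123e} — 9 commits.

9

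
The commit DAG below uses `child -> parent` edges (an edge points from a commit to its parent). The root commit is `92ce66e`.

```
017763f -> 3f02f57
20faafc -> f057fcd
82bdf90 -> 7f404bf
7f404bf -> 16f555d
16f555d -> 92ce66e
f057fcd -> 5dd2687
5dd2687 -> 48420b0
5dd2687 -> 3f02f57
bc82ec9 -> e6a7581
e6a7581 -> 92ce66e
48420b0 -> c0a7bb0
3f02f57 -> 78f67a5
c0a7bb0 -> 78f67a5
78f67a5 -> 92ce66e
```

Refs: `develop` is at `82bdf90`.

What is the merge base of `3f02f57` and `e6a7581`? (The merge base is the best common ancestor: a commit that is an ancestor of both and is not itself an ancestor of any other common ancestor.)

Ancestors of 3f02f57: {3f02f57, 78f67a5, 92ce66e}.
Ancestors of e6a7581: {92ce66e, e6a7581}.
Common ancestors: {92ce66e}.
The only common ancestor is 92ce66e, so it is the merge base.

92ce66e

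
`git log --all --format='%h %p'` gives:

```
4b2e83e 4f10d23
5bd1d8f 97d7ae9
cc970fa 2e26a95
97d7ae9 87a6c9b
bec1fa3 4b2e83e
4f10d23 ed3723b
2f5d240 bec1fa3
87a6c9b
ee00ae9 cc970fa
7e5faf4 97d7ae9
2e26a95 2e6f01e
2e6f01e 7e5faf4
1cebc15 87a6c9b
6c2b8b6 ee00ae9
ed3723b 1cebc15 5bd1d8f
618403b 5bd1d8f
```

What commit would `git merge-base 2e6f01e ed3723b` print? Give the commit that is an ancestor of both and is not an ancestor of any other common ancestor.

97d7ae9

Ancestors of 2e6f01e: {2e6f01e, 7e5faf4, 87a6c9b, 97d7ae9}.
Ancestors of ed3723b: {1cebc15, 5bd1d8f, 87a6c9b, 97d7ae9, ed3723b}.
Common ancestors: {87a6c9b, 97d7ae9}.
Among these, 97d7ae9 is not an ancestor of any other common ancestor — it is the merge base.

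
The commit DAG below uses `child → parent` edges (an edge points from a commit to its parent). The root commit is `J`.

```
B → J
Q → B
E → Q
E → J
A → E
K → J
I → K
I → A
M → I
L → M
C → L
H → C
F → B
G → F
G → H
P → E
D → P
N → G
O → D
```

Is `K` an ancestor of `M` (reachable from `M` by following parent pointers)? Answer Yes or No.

Yes

Ancestors of M (commits reachable by following parents): {A, B, E, I, J, K, M, Q}.
K is in that set, so it is an ancestor of M.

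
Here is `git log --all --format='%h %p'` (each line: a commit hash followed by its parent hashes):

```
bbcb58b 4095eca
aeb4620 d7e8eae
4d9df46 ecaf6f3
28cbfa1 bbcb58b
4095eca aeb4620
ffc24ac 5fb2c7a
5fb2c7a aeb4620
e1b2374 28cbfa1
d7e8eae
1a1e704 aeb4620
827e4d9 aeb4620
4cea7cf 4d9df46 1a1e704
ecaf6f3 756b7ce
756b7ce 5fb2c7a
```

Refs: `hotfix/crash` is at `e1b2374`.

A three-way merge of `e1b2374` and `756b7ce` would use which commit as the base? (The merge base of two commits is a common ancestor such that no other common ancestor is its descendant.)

aeb4620

Ancestors of e1b2374: {28cbfa1, 4095eca, aeb4620, bbcb58b, d7e8eae, e1b2374}.
Ancestors of 756b7ce: {5fb2c7a, 756b7ce, aeb4620, d7e8eae}.
Common ancestors: {aeb4620, d7e8eae}.
Among these, aeb4620 is not an ancestor of any other common ancestor — it is the merge base.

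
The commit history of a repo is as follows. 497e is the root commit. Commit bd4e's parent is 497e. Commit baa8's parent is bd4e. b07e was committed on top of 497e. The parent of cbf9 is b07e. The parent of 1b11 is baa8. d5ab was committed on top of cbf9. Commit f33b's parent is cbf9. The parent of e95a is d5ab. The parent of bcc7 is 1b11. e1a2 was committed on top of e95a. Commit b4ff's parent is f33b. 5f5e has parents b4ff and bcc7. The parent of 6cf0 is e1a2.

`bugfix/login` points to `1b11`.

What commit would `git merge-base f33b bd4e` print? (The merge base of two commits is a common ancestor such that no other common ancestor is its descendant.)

Ancestors of f33b: {497e, b07e, cbf9, f33b}.
Ancestors of bd4e: {497e, bd4e}.
Common ancestors: {497e}.
The only common ancestor is 497e, so it is the merge base.

497e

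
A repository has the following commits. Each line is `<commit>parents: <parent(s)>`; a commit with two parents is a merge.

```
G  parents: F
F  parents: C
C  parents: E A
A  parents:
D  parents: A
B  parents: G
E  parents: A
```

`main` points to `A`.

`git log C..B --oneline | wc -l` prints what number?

3

Reachable from B: {A, B, C, E, F, G}.
Reachable from C: {A, C, E}.
In B's history but not C's: {B, F, G} — 3 commits.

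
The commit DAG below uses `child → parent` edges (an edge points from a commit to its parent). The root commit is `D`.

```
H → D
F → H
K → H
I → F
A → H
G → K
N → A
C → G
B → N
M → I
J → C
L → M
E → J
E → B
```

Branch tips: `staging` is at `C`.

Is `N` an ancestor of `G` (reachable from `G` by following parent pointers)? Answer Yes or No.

No

Ancestors of G: {D, G, H, K}.
N is not in that set, so it is not an ancestor of G.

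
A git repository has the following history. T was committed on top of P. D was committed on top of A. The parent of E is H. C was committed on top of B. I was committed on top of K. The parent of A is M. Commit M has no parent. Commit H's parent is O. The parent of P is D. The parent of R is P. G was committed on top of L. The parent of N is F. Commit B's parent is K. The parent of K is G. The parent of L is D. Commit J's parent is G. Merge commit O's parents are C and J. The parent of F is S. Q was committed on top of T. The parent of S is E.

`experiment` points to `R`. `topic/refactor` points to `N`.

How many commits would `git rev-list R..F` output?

11

Reachable from F: {A, B, C, D, E, F, G, H, J, K, L, M, O, S}.
Reachable from R: {A, D, M, P, R}.
In F's history but not R's: {B, C, E, F, G, H, J, K, L, O, S} — 11 commits.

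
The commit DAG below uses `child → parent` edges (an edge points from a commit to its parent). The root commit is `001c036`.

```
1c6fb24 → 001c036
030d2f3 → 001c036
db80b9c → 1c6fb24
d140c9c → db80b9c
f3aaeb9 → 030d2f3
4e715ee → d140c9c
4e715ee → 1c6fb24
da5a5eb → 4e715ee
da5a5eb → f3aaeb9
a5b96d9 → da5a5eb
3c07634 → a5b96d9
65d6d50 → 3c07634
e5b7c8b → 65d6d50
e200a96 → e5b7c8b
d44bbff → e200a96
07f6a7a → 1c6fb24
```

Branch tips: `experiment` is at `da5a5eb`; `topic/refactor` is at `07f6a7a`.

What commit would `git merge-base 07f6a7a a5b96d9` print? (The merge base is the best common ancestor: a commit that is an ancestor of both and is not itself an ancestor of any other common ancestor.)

Ancestors of 07f6a7a: {001c036, 07f6a7a, 1c6fb24}.
Ancestors of a5b96d9: {001c036, 030d2f3, 1c6fb24, 4e715ee, a5b96d9, d140c9c, da5a5eb, db80b9c, f3aaeb9}.
Common ancestors: {001c036, 1c6fb24}.
Among these, 1c6fb24 is not an ancestor of any other common ancestor — it is the merge base.

1c6fb24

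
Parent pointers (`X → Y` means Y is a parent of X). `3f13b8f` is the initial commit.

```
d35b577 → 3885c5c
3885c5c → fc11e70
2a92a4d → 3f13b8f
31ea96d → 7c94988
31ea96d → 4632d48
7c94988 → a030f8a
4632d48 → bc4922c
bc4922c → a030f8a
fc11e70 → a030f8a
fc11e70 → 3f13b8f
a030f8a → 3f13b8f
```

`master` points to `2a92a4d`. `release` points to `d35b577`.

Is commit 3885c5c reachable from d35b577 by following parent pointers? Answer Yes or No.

Yes

Ancestors of d35b577 (commits reachable by following parents): {3885c5c, 3f13b8f, a030f8a, d35b577, fc11e70}.
3885c5c is in that set, so it is an ancestor of d35b577.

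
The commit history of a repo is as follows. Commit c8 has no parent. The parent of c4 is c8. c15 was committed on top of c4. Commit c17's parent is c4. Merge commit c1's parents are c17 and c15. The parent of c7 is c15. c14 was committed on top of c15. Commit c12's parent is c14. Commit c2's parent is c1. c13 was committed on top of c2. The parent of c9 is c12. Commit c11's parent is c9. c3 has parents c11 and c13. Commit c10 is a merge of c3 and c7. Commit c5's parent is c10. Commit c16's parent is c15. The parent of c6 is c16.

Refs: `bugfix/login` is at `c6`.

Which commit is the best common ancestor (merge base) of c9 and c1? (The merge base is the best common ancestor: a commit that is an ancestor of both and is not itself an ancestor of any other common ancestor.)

c15

Ancestors of c9: {c12, c14, c15, c4, c8, c9}.
Ancestors of c1: {c1, c15, c17, c4, c8}.
Common ancestors: {c15, c4, c8}.
Among these, c15 is not an ancestor of any other common ancestor — it is the merge base.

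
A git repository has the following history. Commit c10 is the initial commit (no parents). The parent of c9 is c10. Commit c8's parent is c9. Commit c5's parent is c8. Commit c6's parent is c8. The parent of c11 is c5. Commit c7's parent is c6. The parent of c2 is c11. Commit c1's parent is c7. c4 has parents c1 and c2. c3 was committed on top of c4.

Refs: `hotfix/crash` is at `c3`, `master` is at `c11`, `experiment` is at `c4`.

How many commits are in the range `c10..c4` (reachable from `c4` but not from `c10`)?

9

Reachable from c4: {c1, c10, c11, c2, c4, c5, c6, c7, c8, c9}.
Reachable from c10: {c10}.
In c4's history but not c10's: {c1, c11, c2, c4, c5, c6, c7, c8, c9} — 9 commits.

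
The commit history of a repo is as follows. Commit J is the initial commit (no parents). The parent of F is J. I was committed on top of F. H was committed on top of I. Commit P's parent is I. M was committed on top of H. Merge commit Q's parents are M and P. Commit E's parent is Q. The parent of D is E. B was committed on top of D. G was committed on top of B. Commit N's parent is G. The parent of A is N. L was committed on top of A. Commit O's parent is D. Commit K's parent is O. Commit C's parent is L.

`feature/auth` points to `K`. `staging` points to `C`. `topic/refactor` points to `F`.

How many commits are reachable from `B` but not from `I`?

Reachable from B: {B, D, E, F, H, I, J, M, P, Q}.
Reachable from I: {F, I, J}.
In B's history but not I's: {B, D, E, H, M, P, Q} — 7 commits.

7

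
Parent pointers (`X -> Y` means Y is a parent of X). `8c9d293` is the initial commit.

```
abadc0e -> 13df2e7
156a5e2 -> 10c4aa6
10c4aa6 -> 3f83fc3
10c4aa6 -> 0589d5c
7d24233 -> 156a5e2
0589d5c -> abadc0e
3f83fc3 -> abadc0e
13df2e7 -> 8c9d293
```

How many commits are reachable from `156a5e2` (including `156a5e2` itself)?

7

Walking parent pointers from 156a5e2: reachable set = {0589d5c, 10c4aa6, 13df2e7, 156a5e2, 3f83fc3, 8c9d293, abadc0e}.
That is 7 commits.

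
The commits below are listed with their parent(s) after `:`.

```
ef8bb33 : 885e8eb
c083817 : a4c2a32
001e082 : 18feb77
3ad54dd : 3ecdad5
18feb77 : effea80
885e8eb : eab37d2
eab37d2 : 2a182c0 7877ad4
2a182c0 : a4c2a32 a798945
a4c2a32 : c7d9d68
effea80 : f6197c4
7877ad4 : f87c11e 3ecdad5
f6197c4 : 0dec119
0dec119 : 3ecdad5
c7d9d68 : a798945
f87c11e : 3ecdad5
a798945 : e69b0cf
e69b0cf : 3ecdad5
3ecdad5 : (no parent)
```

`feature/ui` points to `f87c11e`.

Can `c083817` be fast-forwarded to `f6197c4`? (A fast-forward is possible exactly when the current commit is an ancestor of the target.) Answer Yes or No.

A fast-forward from c083817 to f6197c4 is possible iff c083817 is an ancestor of f6197c4.
Ancestors of f6197c4: {0dec119, 3ecdad5, f6197c4}.
c083817 is not among them, so fast-forward is not possible.

No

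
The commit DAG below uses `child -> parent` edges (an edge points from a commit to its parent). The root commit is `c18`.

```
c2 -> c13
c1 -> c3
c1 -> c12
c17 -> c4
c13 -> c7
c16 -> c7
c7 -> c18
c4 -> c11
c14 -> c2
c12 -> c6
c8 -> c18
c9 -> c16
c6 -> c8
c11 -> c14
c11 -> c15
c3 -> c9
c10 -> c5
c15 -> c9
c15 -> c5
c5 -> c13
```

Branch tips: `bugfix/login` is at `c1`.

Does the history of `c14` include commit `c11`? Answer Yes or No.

No

Ancestors of c14: {c13, c14, c18, c2, c7}.
c11 is not in that set, so it is not an ancestor of c14.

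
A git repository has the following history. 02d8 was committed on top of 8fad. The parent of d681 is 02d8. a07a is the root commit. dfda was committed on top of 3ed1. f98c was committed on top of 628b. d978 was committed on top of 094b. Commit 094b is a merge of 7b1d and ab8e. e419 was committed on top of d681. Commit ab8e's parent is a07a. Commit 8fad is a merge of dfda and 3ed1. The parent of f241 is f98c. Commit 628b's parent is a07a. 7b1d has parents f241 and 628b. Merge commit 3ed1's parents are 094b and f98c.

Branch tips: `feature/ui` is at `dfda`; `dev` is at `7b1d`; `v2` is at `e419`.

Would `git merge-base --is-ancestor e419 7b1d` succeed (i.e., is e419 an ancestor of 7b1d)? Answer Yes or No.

Ancestors of 7b1d: {628b, 7b1d, a07a, f241, f98c}.
e419 is not in that set, so it is not an ancestor of 7b1d.

No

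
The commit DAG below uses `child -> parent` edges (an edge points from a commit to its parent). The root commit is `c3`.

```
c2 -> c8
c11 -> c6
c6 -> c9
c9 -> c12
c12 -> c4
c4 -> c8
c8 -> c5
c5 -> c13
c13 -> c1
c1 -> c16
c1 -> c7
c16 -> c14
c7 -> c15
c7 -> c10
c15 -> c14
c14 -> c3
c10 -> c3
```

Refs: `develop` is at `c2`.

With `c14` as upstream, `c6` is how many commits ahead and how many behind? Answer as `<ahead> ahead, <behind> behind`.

12 ahead, 0 behind

Reachable from c6: {c1, c10, c12, c13, c14, c15, c16, c3, c4, c5, c6, c7, c8, c9}.
Reachable from c14: {c14, c3}.
Only in c6's history (ahead): {c1, c10, c12, c13, c15, c16, c4, c5, c6, c7, c8, c9} — 12.
Only in c14's history (behind): {} — 0.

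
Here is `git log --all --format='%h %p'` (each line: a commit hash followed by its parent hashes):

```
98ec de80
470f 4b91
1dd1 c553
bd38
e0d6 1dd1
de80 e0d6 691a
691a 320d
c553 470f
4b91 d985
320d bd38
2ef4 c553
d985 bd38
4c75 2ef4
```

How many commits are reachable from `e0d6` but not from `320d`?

6

Reachable from e0d6: {1dd1, 470f, 4b91, bd38, c553, d985, e0d6}.
Reachable from 320d: {320d, bd38}.
In e0d6's history but not 320d's: {1dd1, 470f, 4b91, c553, d985, e0d6} — 6 commits.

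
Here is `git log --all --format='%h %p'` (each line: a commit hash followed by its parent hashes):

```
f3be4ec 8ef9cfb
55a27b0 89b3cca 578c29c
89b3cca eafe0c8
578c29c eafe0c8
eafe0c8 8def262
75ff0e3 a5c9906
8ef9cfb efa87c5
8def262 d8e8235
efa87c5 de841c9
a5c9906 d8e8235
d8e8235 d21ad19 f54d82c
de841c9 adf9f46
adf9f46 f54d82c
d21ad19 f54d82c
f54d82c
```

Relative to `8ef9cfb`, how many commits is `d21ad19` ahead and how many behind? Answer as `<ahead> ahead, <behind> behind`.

Reachable from d21ad19: {d21ad19, f54d82c}.
Reachable from 8ef9cfb: {8ef9cfb, adf9f46, de841c9, efa87c5, f54d82c}.
Only in d21ad19's history (ahead): {d21ad19} — 1.
Only in 8ef9cfb's history (behind): {8ef9cfb, adf9f46, de841c9, efa87c5} — 4.

1 ahead, 4 behind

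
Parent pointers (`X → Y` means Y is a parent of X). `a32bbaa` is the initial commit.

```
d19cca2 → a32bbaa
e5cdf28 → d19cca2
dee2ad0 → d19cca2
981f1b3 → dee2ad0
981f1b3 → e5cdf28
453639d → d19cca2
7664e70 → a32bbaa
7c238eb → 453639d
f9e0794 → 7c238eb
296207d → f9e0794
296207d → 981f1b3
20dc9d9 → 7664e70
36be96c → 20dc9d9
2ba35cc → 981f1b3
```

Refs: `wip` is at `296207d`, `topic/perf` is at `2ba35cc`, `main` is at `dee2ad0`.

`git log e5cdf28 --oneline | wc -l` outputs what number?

Walking parent pointers from e5cdf28: reachable set = {a32bbaa, d19cca2, e5cdf28}.
That is 3 commits.

3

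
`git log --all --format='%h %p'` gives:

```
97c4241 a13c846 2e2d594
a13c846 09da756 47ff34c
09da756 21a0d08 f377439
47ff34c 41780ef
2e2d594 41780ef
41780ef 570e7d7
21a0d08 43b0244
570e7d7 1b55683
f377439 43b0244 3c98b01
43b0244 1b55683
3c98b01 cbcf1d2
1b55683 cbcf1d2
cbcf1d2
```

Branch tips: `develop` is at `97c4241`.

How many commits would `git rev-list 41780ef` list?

Walking parent pointers from 41780ef: reachable set = {1b55683, 41780ef, 570e7d7, cbcf1d2}.
That is 4 commits.

4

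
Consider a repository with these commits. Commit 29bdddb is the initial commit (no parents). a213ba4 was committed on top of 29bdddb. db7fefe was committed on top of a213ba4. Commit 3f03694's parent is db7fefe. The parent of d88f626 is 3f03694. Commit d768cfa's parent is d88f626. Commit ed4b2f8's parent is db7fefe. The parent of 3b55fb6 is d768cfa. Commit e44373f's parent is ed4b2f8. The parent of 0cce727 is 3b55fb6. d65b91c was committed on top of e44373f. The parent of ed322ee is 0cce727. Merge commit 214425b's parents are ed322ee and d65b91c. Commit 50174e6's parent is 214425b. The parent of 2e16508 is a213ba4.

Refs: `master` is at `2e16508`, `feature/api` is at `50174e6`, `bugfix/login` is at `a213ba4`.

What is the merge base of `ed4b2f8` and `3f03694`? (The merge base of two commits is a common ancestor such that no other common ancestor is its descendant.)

db7fefe

Ancestors of ed4b2f8: {29bdddb, a213ba4, db7fefe, ed4b2f8}.
Ancestors of 3f03694: {29bdddb, 3f03694, a213ba4, db7fefe}.
Common ancestors: {29bdddb, a213ba4, db7fefe}.
Among these, db7fefe is not an ancestor of any other common ancestor — it is the merge base.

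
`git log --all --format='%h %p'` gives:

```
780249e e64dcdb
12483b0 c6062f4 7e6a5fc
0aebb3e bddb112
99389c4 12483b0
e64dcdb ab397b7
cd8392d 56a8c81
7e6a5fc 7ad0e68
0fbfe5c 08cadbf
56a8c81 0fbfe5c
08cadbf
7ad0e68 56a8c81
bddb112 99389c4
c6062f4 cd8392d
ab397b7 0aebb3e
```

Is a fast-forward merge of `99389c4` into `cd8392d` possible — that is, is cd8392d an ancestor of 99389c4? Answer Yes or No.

A fast-forward from cd8392d to 99389c4 is possible iff cd8392d is an ancestor of 99389c4.
Ancestors of 99389c4: {08cadbf, 0fbfe5c, 12483b0, 56a8c81, 7ad0e68, 7e6a5fc, 99389c4, c6062f4, cd8392d}.
cd8392d is among them, so fast-forward is possible.

Yes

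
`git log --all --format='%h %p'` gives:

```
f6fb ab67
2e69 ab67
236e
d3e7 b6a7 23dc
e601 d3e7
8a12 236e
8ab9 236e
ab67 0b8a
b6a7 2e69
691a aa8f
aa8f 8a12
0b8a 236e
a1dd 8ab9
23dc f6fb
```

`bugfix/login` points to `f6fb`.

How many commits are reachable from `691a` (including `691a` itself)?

Walking parent pointers from 691a: reachable set = {236e, 691a, 8a12, aa8f}.
That is 4 commits.

4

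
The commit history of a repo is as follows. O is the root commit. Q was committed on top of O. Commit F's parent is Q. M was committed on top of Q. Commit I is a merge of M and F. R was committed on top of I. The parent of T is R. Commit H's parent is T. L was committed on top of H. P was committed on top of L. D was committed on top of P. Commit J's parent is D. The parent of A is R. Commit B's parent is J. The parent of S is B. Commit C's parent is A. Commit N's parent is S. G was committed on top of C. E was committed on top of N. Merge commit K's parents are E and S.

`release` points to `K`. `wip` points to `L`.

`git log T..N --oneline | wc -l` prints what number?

8

Reachable from N: {B, D, F, H, I, J, L, M, N, O, P, Q, R, S, T}.
Reachable from T: {F, I, M, O, Q, R, T}.
In N's history but not T's: {B, D, H, J, L, N, P, S} — 8 commits.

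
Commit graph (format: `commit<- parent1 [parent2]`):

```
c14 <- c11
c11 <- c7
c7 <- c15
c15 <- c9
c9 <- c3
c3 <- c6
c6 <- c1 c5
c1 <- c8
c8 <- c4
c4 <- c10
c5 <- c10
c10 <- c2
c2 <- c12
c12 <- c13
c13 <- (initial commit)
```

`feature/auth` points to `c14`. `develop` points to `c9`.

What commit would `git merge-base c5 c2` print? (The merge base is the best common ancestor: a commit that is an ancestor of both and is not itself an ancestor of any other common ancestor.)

c2

Ancestors of c5: {c10, c12, c13, c2, c5}.
Ancestors of c2: {c12, c13, c2}.
Common ancestors: {c12, c13, c2}.
Among these, c2 is not an ancestor of any other common ancestor — it is the merge base.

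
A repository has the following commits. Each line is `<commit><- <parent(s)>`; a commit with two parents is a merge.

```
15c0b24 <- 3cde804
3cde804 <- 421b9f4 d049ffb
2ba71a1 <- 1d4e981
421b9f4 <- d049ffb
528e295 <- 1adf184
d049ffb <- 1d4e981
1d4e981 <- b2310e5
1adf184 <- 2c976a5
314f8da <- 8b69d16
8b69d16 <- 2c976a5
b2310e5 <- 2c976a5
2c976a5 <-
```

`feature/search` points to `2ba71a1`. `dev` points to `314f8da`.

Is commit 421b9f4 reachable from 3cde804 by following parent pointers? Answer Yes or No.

Yes

Ancestors of 3cde804 (commits reachable by following parents): {1d4e981, 2c976a5, 3cde804, 421b9f4, b2310e5, d049ffb}.
421b9f4 is in that set, so it is an ancestor of 3cde804.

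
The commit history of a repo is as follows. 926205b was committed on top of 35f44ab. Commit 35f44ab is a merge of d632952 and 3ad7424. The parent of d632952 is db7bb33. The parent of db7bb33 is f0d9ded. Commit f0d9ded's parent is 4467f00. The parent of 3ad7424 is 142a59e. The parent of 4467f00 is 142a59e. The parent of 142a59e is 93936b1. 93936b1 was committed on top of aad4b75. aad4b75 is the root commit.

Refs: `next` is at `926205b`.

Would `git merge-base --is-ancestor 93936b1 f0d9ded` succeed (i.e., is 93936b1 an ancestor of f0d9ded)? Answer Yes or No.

Ancestors of f0d9ded (commits reachable by following parents): {142a59e, 4467f00, 93936b1, aad4b75, f0d9ded}.
93936b1 is in that set, so it is an ancestor of f0d9ded.

Yes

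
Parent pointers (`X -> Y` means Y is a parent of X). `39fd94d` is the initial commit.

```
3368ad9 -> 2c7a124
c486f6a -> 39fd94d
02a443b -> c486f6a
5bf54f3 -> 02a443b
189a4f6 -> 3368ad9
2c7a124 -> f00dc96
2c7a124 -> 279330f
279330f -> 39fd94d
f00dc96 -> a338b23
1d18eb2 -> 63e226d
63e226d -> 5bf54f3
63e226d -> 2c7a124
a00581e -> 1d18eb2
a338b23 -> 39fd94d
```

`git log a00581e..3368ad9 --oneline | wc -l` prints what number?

Reachable from 3368ad9: {279330f, 2c7a124, 3368ad9, 39fd94d, a338b23, f00dc96}.
Reachable from a00581e: {02a443b, 1d18eb2, 279330f, 2c7a124, 39fd94d, 5bf54f3, 63e226d, a00581e, a338b23, c486f6a, f00dc96}.
In 3368ad9's history but not a00581e's: {3368ad9} — 1 commit.

1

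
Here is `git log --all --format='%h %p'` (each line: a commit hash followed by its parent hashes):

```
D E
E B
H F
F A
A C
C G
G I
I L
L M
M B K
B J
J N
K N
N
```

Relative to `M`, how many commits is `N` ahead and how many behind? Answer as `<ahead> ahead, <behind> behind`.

Reachable from N: {N}.
Reachable from M: {B, J, K, M, N}.
Only in N's history (ahead): {} — 0.
Only in M's history (behind): {B, J, K, M} — 4.

0 ahead, 4 behind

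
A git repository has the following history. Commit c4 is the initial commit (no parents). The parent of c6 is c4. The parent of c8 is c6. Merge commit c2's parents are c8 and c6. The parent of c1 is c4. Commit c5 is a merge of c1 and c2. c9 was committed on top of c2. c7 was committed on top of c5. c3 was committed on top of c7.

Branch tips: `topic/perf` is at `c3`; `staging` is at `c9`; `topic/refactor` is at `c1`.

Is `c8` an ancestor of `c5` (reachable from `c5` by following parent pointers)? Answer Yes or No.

Ancestors of c5 (commits reachable by following parents): {c1, c2, c4, c5, c6, c8}.
c8 is in that set, so it is an ancestor of c5.

Yes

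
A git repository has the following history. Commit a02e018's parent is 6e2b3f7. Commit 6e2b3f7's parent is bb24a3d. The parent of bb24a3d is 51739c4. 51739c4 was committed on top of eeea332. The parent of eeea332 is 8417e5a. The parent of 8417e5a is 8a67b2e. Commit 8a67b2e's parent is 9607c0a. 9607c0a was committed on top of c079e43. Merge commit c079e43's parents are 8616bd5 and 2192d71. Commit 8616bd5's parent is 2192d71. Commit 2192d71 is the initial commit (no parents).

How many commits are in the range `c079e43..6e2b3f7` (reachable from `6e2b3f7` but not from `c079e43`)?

Reachable from 6e2b3f7: {2192d71, 51739c4, 6e2b3f7, 8417e5a, 8616bd5, 8a67b2e, 9607c0a, bb24a3d, c079e43, eeea332}.
Reachable from c079e43: {2192d71, 8616bd5, c079e43}.
In 6e2b3f7's history but not c079e43's: {51739c4, 6e2b3f7, 8417e5a, 8a67b2e, 9607c0a, bb24a3d, eeea332} — 7 commits.

7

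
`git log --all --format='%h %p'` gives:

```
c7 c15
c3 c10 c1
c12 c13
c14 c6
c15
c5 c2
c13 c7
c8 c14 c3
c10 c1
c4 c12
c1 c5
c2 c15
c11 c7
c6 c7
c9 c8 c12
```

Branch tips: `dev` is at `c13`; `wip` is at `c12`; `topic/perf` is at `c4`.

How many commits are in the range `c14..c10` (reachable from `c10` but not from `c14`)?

4

Reachable from c10: {c1, c10, c15, c2, c5}.
Reachable from c14: {c14, c15, c6, c7}.
In c10's history but not c14's: {c1, c10, c2, c5} — 4 commits.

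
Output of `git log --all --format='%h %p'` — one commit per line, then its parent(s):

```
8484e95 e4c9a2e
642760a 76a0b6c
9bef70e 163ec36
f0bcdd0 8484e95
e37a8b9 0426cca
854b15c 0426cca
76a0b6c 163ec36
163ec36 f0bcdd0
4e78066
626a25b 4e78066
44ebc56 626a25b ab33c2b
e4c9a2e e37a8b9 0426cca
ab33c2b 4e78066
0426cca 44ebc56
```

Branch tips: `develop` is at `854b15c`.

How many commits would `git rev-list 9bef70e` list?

Walking parent pointers from 9bef70e: reachable set = {0426cca, 163ec36, 44ebc56, 4e78066, 626a25b, 8484e95, 9bef70e, ab33c2b, e37a8b9, e4c9a2e, f0bcdd0}.
That is 11 commits.

11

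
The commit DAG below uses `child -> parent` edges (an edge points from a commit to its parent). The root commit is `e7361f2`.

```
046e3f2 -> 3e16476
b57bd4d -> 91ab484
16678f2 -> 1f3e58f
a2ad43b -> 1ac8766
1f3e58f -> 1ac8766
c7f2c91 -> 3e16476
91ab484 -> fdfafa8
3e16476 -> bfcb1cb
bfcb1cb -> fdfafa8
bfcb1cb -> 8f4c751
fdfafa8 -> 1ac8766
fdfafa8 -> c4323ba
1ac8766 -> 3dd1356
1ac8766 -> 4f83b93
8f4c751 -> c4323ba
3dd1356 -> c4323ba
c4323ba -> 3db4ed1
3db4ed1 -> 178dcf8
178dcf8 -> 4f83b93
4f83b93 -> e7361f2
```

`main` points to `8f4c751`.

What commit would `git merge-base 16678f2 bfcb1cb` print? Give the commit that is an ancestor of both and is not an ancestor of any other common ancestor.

1ac8766

Ancestors of 16678f2: {16678f2, 178dcf8, 1ac8766, 1f3e58f, 3db4ed1, 3dd1356, 4f83b93, c4323ba, e7361f2}.
Ancestors of bfcb1cb: {178dcf8, 1ac8766, 3db4ed1, 3dd1356, 4f83b93, 8f4c751, bfcb1cb, c4323ba, e7361f2, fdfafa8}.
Common ancestors: {178dcf8, 1ac8766, 3db4ed1, 3dd1356, 4f83b93, c4323ba, e7361f2}.
Among these, 1ac8766 is not an ancestor of any other common ancestor — it is the merge base.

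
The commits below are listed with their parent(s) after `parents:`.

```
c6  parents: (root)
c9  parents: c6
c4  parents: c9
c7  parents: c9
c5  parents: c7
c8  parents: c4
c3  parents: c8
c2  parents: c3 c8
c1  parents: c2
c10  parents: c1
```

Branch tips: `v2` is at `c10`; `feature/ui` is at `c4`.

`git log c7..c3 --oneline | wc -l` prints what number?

Reachable from c3: {c3, c4, c6, c8, c9}.
Reachable from c7: {c6, c7, c9}.
In c3's history but not c7's: {c3, c4, c8} — 3 commits.

3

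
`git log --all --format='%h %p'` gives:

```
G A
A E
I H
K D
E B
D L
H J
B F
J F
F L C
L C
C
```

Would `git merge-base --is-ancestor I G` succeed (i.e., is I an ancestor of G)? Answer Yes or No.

No

Ancestors of G: {A, B, C, E, F, G, L}.
I is not in that set, so it is not an ancestor of G.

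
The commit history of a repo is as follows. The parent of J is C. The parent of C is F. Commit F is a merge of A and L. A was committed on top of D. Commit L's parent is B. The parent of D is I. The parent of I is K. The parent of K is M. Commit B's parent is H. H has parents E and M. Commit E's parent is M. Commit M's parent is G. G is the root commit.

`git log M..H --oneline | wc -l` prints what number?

Reachable from H: {E, G, H, M}.
Reachable from M: {G, M}.
In H's history but not M's: {E, H} — 2 commits.

2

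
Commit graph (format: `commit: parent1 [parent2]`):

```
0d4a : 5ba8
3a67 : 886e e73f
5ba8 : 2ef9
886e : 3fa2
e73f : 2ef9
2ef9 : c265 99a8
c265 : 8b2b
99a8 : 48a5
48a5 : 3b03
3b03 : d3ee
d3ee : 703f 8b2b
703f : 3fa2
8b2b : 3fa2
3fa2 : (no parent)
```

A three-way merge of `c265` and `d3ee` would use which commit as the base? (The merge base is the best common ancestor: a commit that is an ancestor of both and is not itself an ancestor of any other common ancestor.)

8b2b

Ancestors of c265: {3fa2, 8b2b, c265}.
Ancestors of d3ee: {3fa2, 703f, 8b2b, d3ee}.
Common ancestors: {3fa2, 8b2b}.
Among these, 8b2b is not an ancestor of any other common ancestor — it is the merge base.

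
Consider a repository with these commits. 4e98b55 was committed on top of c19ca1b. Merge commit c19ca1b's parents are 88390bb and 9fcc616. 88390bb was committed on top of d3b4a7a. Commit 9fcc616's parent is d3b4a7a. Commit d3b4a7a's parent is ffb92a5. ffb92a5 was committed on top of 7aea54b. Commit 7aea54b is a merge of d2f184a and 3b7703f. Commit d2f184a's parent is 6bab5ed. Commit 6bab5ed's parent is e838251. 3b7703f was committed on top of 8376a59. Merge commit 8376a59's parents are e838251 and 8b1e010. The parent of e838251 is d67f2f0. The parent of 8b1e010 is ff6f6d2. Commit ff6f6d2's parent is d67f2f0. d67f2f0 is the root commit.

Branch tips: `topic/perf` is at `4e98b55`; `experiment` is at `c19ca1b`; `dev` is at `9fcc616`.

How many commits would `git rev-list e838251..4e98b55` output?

Reachable from 4e98b55: {3b7703f, 4e98b55, 6bab5ed, 7aea54b, 8376a59, 88390bb, 8b1e010, 9fcc616, c19ca1b, d2f184a, d3b4a7a, d67f2f0, e838251, ff6f6d2, ffb92a5}.
Reachable from e838251: {d67f2f0, e838251}.
In 4e98b55's history but not e838251's: {3b7703f, 4e98b55, 6bab5ed, 7aea54b, 8376a59, 88390bb, 8b1e010, 9fcc616, c19ca1b, d2f184a, d3b4a7a, ff6f6d2, ffb92a5} — 13 commits.

13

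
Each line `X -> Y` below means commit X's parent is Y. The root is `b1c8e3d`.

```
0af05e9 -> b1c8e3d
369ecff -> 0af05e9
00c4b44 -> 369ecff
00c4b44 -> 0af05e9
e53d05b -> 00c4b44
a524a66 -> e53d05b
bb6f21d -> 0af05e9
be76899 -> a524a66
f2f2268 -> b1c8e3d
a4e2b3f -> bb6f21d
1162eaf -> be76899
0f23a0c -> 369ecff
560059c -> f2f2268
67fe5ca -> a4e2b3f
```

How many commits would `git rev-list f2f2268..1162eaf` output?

Reachable from 1162eaf: {00c4b44, 0af05e9, 1162eaf, 369ecff, a524a66, b1c8e3d, be76899, e53d05b}.
Reachable from f2f2268: {b1c8e3d, f2f2268}.
In 1162eaf's history but not f2f2268's: {00c4b44, 0af05e9, 1162eaf, 369ecff, a524a66, be76899, e53d05b} — 7 commits.

7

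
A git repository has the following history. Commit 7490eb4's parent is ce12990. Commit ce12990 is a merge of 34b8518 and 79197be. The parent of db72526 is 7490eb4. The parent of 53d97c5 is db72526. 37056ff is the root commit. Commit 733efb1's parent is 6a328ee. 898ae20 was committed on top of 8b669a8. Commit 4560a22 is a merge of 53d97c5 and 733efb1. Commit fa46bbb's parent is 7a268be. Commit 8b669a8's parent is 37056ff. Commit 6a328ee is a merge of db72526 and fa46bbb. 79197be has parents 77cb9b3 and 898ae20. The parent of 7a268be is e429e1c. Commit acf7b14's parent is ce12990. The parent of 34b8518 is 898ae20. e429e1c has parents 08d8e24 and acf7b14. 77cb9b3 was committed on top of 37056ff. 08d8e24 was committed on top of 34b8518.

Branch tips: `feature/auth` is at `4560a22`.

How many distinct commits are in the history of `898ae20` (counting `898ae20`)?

Walking parent pointers from 898ae20: reachable set = {37056ff, 898ae20, 8b669a8}.
That is 3 commits.

3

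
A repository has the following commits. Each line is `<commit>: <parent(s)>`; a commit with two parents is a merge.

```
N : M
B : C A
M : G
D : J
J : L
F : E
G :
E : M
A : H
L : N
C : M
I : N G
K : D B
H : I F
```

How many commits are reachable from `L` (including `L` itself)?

4

Walking parent pointers from L: reachable set = {G, L, M, N}.
That is 4 commits.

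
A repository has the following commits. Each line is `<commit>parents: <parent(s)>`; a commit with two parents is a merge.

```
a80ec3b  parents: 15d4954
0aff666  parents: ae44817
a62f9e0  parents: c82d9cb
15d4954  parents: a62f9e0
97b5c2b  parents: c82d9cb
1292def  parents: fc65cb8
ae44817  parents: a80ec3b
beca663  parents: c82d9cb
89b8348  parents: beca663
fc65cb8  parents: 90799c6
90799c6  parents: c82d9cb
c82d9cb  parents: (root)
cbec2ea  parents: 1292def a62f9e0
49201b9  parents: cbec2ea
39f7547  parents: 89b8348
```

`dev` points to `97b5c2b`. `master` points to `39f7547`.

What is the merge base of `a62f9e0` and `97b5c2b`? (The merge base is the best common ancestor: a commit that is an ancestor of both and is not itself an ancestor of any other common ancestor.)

c82d9cb

Ancestors of a62f9e0: {a62f9e0, c82d9cb}.
Ancestors of 97b5c2b: {97b5c2b, c82d9cb}.
Common ancestors: {c82d9cb}.
The only common ancestor is c82d9cb, so it is the merge base.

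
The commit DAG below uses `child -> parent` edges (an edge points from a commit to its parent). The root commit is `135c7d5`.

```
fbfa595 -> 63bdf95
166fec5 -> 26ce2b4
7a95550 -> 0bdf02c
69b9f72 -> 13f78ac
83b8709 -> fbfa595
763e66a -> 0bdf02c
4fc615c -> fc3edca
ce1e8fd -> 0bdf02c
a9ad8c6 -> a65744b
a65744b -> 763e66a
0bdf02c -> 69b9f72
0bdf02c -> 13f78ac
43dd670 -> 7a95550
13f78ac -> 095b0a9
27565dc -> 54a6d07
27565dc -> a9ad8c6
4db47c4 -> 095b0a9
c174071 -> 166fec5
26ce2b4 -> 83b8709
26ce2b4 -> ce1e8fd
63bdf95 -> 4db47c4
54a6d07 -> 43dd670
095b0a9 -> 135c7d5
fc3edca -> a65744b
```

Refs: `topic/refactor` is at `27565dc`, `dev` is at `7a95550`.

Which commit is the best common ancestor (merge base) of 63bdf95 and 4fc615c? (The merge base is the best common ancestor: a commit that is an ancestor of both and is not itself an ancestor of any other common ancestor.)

Ancestors of 63bdf95: {095b0a9, 135c7d5, 4db47c4, 63bdf95}.
Ancestors of 4fc615c: {095b0a9, 0bdf02c, 135c7d5, 13f78ac, 4fc615c, 69b9f72, 763e66a, a65744b, fc3edca}.
Common ancestors: {095b0a9, 135c7d5}.
Among these, 095b0a9 is not an ancestor of any other common ancestor — it is the merge base.

095b0a9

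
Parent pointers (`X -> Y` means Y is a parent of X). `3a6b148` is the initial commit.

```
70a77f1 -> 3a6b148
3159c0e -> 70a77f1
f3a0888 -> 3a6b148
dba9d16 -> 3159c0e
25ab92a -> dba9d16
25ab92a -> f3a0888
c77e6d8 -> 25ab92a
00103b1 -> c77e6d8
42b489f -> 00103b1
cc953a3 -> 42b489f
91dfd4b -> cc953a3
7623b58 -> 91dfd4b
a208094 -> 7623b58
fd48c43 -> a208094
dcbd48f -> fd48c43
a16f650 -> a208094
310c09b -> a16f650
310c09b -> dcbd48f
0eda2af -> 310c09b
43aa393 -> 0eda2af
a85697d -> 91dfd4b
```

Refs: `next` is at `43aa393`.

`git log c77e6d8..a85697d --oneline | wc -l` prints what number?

5

Reachable from a85697d: {00103b1, 25ab92a, 3159c0e, 3a6b148, 42b489f, 70a77f1, 91dfd4b, a85697d, c77e6d8, cc953a3, dba9d16, f3a0888}.
Reachable from c77e6d8: {25ab92a, 3159c0e, 3a6b148, 70a77f1, c77e6d8, dba9d16, f3a0888}.
In a85697d's history but not c77e6d8's: {00103b1, 42b489f, 91dfd4b, a85697d, cc953a3} — 5 commits.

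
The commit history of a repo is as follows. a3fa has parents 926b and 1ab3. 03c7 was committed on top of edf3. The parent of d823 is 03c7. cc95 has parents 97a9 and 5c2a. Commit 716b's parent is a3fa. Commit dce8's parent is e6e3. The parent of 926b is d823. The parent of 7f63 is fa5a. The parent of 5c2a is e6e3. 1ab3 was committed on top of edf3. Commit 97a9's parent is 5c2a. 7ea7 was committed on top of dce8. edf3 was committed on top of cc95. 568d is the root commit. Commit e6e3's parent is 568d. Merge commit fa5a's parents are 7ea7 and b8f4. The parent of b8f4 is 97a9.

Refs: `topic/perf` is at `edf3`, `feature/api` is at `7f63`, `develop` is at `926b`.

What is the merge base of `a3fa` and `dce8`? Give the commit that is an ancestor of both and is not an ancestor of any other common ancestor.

e6e3

Ancestors of a3fa: {03c7, 1ab3, 568d, 5c2a, 926b, 97a9, a3fa, cc95, d823, e6e3, edf3}.
Ancestors of dce8: {568d, dce8, e6e3}.
Common ancestors: {568d, e6e3}.
Among these, e6e3 is not an ancestor of any other common ancestor — it is the merge base.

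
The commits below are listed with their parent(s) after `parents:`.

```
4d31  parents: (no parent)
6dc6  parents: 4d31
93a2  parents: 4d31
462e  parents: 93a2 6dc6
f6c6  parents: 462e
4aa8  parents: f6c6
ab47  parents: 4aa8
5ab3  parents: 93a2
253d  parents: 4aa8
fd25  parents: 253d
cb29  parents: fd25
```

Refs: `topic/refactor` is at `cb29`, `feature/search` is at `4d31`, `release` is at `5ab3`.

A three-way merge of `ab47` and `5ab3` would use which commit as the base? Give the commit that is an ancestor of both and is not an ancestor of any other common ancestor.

Ancestors of ab47: {462e, 4aa8, 4d31, 6dc6, 93a2, ab47, f6c6}.
Ancestors of 5ab3: {4d31, 5ab3, 93a2}.
Common ancestors: {4d31, 93a2}.
Among these, 93a2 is not an ancestor of any other common ancestor — it is the merge base.

93a2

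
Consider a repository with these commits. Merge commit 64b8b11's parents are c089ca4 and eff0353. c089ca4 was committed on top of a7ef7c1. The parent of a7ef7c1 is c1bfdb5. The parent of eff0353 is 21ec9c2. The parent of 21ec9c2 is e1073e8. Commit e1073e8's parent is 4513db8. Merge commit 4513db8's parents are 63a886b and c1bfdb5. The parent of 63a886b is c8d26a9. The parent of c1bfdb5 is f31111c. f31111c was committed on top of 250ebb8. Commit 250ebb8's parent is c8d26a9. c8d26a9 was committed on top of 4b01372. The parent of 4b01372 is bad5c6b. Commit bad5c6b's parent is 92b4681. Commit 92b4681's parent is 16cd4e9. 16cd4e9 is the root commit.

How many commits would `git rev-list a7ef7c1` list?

9

Walking parent pointers from a7ef7c1: reachable set = {16cd4e9, 250ebb8, 4b01372, 92b4681, a7ef7c1, bad5c6b, c1bfdb5, c8d26a9, f31111c}.
That is 9 commits.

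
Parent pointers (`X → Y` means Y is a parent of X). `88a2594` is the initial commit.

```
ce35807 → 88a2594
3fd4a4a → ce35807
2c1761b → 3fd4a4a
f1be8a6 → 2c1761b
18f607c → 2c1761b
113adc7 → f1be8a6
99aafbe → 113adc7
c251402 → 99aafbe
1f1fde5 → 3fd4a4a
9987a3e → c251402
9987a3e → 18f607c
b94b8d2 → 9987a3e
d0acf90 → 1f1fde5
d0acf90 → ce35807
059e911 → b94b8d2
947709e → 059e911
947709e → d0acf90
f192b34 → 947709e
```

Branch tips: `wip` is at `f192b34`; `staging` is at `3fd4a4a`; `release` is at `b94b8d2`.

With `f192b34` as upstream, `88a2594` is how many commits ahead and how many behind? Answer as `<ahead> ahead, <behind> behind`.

Reachable from 88a2594: {88a2594}.
Reachable from f192b34: {059e911, 113adc7, 18f607c, 1f1fde5, 2c1761b, 3fd4a4a, 88a2594, 947709e, 9987a3e, 99aafbe, b94b8d2, c251402, ce35807, d0acf90, f192b34, f1be8a6}.
Only in 88a2594's history (ahead): {} — 0.
Only in f192b34's history (behind): {059e911, 113adc7, 18f607c, 1f1fde5, 2c1761b, 3fd4a4a, 947709e, 9987a3e, 99aafbe, b94b8d2, c251402, ce35807, d0acf90, f192b34, f1be8a6} — 15.

0 ahead, 15 behind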